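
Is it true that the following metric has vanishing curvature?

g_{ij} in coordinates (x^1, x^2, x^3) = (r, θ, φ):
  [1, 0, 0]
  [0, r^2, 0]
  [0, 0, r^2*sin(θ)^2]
Non-zero Christoffel symbols:
Γ^r_{θ θ} = -r
Γ^r_{φ φ} = -r*sin(θ)^2
Γ^θ_{r θ} = 1/r
Γ^θ_{φ φ} = -sin(2*θ)/2
Γ^φ_{r φ} = 1/r
Γ^φ_{θ φ} = 1/tan(θ)
Ricci tensor: R_{rr} = 0, R_{rθ} = 0, R_{rφ} = 0, R_{θθ} = 0, R_{θφ} = 0, R_{φφ} = 0
All R_{ij} vanish; in 3 dimensions the Riemann tensor is fully determined by the Ricci tensor, so R^i_{jkl} = 0: the metric is flat (curvilinear coordinates on flat space).
Yes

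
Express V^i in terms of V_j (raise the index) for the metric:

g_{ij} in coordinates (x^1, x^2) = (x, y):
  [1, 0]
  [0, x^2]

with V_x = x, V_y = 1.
Inverse metric (diagonal): g^{xx} = 1, g^{yy} = 1/x^2
V^i = g^{ij} V_j:
V^x = (1)(x) + (0)(1) = x
V^y = (0)(x) + (1/x^2)(1) = 1/x^2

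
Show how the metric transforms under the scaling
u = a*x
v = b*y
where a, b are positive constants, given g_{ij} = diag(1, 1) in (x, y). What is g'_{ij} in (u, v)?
Invert the transformation: x = u/a, y = v/b
g'_{ij} = (∂x^k/∂x'^i)(∂x^l/∂x'^j) g_{kl}; with g_{kl} = δ_{kl} this is Σ_k (∂x^k/∂x'^i)(∂x^k/∂x'^j).
Jacobian: ∂x/∂u = 1/a, ∂x/∂v = 0, ∂y/∂u = 0, ∂y/∂v = 1/b
g'_{uu} = (1/a)(1/a) + (0)(0) = 1/a^2
g'_{uv} = (1/a)(0) + (0)(1/b) = 0
g'_{vv} = (0)(0) + (1/b)(1/b) = 1/b^2
g'_{ij} = diag(1/a^2, 1/b^2)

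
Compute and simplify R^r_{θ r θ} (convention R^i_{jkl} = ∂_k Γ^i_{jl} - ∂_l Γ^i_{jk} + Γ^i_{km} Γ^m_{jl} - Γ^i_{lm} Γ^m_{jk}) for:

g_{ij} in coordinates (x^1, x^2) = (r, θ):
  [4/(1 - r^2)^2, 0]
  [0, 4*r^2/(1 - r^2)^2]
Non-zero Christoffel symbols (Γ^k_{ij} = Γ^k_{ji}):
Γ^r_{r r} = 2*r/(1 - r^2)
Γ^r_{θ θ} = (r^3 + r)/(r^2 - 1)
Γ^θ_{r θ} = (-r^2 - 1)/(r^3 - r)
R^r_{θ r θ} = ∂_r Γ^r_{θ θ} - ∂_θ Γ^r_{θ r} + Γ^r_{r m} Γ^m_{θ θ} - Γ^r_{θ m} Γ^m_{θ r}
  = ((r^4 - 4*r^2 - 1)/(r^2 - 1)^2) - (0) + (-2*r^2*(r^2 + 1)/(r^2 - 1)^2) - (-(r^2 + 1)^2/(r^2 - 1)^2) = -4*r^2/(r^2 - 1)^2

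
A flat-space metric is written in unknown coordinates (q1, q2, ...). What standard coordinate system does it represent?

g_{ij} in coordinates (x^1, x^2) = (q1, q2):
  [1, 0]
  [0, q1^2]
The line element ds^2 = dq1^2 + q1^2 dq2^2 is dr^2 + r^2 dθ^2 with q1 = r, q2 = θ.
polar coordinates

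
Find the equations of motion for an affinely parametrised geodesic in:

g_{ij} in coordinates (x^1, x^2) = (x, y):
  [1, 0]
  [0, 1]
Geodesic equation: d^2x^k/dλ^2 + Γ^k_{ij} (dx^i/dλ)(dx^j/dλ) = 0.
All Christoffel symbols vanish, so the geodesics are straight lines:
d^2x/dλ^2 = 0
d^2y/dλ^2 = 0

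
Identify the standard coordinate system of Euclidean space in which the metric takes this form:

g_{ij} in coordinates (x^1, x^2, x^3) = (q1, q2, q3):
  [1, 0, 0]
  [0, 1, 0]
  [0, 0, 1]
All components are constant and the metric is the identity, i.e. orthonormal rectilinear coordinates.
Cartesian (3D) coordinates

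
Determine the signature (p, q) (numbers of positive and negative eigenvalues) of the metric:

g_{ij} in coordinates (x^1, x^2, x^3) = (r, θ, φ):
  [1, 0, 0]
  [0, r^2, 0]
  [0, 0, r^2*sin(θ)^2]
The metric is diagonal, so its eigenvalues are the diagonal entries: 1, r^2, r^2*sin(θ)^2 (at a generic point, where coordinate-dependent entries are positive).
3 positive, 0 negative.
(3, 0) - Riemannian (positive definite)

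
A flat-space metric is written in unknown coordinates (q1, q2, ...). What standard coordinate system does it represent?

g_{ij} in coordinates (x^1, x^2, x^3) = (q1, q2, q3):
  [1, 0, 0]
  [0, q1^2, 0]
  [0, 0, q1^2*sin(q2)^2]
The line element ds^2 = dq1^2 + q1^2 dq2^2 + q1^2 sin(q2)^2 dq3^2 is dr^2 + r^2 dθ^2 + r^2 sin(θ)^2 dφ^2 with q1 = r, q2 = θ, q3 = φ.
spherical coordinates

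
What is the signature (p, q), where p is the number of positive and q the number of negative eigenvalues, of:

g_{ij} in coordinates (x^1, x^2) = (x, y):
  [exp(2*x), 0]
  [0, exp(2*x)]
The metric is diagonal, so its eigenvalues are the diagonal entries: exp(2*x), exp(2*x) (at a generic point, where coordinate-dependent entries are positive).
2 positive, 0 negative.
(2, 0) - Riemannian (positive definite)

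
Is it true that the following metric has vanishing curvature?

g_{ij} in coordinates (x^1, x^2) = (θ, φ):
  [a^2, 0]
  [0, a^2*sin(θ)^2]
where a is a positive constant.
Non-zero Christoffel symbols:
Γ^θ_{φ φ} = -sin(2*θ)/2
Γ^φ_{θ φ} = 1/tan(θ)
Ricci tensor: R_{θθ} = 1, R_{θφ} = 0, R_{φφ} = sin(θ)^2
The Ricci tensor is non-zero, so the Riemann tensor is non-zero: not flat.
No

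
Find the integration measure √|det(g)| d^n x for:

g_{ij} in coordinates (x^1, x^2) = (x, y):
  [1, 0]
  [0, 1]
det(g) = 1
√|det(g)| = 1
Volume element: dV = 1 dx dy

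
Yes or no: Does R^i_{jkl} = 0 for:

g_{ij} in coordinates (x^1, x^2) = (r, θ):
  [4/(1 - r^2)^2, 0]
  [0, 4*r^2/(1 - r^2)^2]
Non-zero Christoffel symbols:
Γ^r_{r r} = 2*r/(1 - r^2)
Γ^r_{θ θ} = (r^3 + r)/(r^2 - 1)
Γ^θ_{r θ} = (-r^2 - 1)/(r^3 - r)
Ricci tensor: R_{rr} = -4/(r^2 - 1)^2, R_{rθ} = 0, R_{θθ} = -4*r^2/(r^2 - 1)^2
The Ricci tensor is non-zero, so the Riemann tensor is non-zero: not flat.
No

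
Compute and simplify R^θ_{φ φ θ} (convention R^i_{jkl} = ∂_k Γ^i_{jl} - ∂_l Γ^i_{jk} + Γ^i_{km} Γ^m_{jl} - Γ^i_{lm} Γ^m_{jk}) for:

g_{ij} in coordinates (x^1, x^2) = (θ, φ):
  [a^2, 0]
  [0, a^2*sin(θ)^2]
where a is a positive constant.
Non-zero Christoffel symbols (Γ^k_{ij} = Γ^k_{ji}):
Γ^θ_{φ φ} = -sin(2*θ)/2
Γ^φ_{θ φ} = 1/tan(θ)
R^θ_{φ φ θ} = ∂_φ Γ^θ_{φ θ} - ∂_θ Γ^θ_{φ φ} + Γ^θ_{φ m} Γ^m_{φ θ} - Γ^θ_{θ m} Γ^m_{φ φ}
  = (0) - (-cos(2*θ)) + (-cos(θ)^2) - (0) = -sin(θ)^2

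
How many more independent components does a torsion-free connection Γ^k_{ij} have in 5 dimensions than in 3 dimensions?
Independent components in n dimensions: n × n(n+1)/2 = n^2(n+1)/2.
5D: 5 × 15 = 75
3D: 3 × 6 = 18
Difference = 75 - 18 = 57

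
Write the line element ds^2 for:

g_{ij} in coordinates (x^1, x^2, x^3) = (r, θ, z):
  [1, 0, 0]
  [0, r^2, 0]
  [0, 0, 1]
ds^2 = g_{ij} dx^i dx^j; only the non-zero components contribute.
ds^2 = dr^2 + r^2 dθ^2 + dz^2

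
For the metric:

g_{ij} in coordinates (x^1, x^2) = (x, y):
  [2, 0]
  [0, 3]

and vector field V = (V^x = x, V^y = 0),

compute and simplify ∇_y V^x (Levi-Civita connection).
All Christoffel symbols are zero.
∇_y V^x = ∂_y V^x + Γ^x_{y j} V^j
  = (0) + (0)(x) + (0)(0)
  = 0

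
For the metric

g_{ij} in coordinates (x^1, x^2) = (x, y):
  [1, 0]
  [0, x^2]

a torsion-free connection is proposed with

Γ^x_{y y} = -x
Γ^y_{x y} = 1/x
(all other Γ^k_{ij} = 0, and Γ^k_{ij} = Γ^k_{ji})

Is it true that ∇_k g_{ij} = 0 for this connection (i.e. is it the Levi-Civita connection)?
Using ∇_k g_{ij} = ∂_k g_{ij} - Γ^m_{ki} g_{mj} - Γ^m_{kj} g_{im}:
e.g. ∇_x g_{yy} = (2*x) - (x) - (x) = 0
Every component ∇_k g_{ij} vanishes: the connection is metric compatible.
Yes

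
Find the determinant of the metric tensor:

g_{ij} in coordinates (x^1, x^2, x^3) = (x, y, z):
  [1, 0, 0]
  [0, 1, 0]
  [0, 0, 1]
Diagonal metric: det(g) = g_{11}·g_{22}·g_{33}
= (1)·(1)·(1)
det(g) = 1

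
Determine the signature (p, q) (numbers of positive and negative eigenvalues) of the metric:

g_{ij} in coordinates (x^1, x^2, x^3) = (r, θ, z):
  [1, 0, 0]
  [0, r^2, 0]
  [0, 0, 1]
The metric is diagonal, so its eigenvalues are the diagonal entries: 1, r^2, 1 (at a generic point, where coordinate-dependent entries are positive).
3 positive, 0 negative.
(3, 0) - Riemannian (positive definite)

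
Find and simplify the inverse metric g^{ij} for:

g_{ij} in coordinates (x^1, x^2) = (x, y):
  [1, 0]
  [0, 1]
The metric is diagonal, so g^{ij} is diagonal with entries 1/g_{ii}: diag(1, 1).
g^{ij}:
  [1, 0]
  [0, 1]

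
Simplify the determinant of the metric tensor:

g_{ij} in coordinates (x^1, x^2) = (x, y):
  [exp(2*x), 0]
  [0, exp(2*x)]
For a 2×2 metric: det(g) = g_{11}·g_{22} - g_{12}·g_{21}
= (exp(2*x))·(exp(2*x)) - (0)·(0)
= exp(4*x) - 0
det(g) = exp(4*x)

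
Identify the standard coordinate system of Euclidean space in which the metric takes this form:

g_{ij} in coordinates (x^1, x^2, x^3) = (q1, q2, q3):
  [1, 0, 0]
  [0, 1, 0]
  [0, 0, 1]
All components are constant and the metric is the identity, i.e. orthonormal rectilinear coordinates.
Cartesian (3D) coordinates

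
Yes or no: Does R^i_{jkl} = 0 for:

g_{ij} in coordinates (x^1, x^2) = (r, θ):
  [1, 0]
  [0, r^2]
Non-zero Christoffel symbols:
Γ^r_{θ θ} = -r
Γ^θ_{r θ} = 1/r
Ricci tensor: R_{rr} = 0, R_{rθ} = 0, R_{θθ} = 0
All R_{ij} vanish; in 2 dimensions the Riemann tensor is fully determined by the Ricci tensor, so R^i_{jkl} = 0: the metric is flat (curvilinear coordinates on flat space).
Yes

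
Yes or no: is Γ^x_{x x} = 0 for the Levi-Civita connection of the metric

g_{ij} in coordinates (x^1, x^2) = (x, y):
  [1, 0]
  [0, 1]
Γ^x_{x x} = (1/2) g^{xx} (∂_x g_{xx} + ∂_x g_{xx} - ∂_x g_{xx}) = (1/2)(1)((0) + (0) - (0)) = 0
This equals the proposed value 0.
Yes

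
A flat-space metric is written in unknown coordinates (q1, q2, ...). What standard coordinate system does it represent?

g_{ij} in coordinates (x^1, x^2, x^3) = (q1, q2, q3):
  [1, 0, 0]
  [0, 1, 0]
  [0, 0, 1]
All components are constant and the metric is the identity, i.e. orthonormal rectilinear coordinates.
Cartesian (3D) coordinates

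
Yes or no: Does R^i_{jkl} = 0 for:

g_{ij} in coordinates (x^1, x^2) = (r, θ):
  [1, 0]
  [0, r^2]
Non-zero Christoffel symbols:
Γ^r_{θ θ} = -r
Γ^θ_{r θ} = 1/r
Ricci tensor: R_{rr} = 0, R_{rθ} = 0, R_{θθ} = 0
All R_{ij} vanish; in 2 dimensions the Riemann tensor is fully determined by the Ricci tensor, so R^i_{jkl} = 0: the metric is flat (curvilinear coordinates on flat space).
Yes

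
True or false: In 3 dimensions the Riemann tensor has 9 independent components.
n^2(n^2-1)/12 = 9·8/12 = 6 independent components for n = 3.
False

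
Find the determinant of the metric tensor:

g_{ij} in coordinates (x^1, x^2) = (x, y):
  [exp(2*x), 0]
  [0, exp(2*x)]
For a 2×2 metric: det(g) = g_{11}·g_{22} - g_{12}·g_{21}
= (exp(2*x))·(exp(2*x)) - (0)·(0)
= exp(4*x) - 0
det(g) = exp(4*x)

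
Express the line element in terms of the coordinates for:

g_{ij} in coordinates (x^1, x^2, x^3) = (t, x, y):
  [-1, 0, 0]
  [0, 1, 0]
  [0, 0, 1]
ds^2 = g_{ij} dx^i dx^j; only the non-zero components contribute.
ds^2 = -dt^2 + dx^2 + dy^2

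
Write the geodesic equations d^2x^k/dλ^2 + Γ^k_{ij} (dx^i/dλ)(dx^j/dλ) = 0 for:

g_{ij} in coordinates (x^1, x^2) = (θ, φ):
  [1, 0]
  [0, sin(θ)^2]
Geodesic equation: d^2x^k/dλ^2 + Γ^k_{ij} (dx^i/dλ)(dx^j/dλ) = 0.
Non-zero Christoffel symbols:
Γ^θ_{φ φ} = -sin(2*θ)/2
Γ^φ_{θ φ} = 1/tan(θ)
Substituting (the symmetric pair Γ^k_{ij}, Γ^k_{ji} combines into a factor 2):
d^2θ/dλ^2 - (sin(2*θ)/2) (dφ/dλ)^2 = 0
d^2φ/dλ^2 + (2/tan(θ)) (dθ/dλ)(dφ/dλ) = 0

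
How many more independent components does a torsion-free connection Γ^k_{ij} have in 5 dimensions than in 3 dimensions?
Independent components in n dimensions: n × n(n+1)/2 = n^2(n+1)/2.
5D: 5 × 15 = 75
3D: 3 × 6 = 18
Difference = 75 - 18 = 57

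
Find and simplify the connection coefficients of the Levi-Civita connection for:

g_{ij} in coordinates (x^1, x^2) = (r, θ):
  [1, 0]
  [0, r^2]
Using Γ^k_{ij} = (1/2) g^{km} (∂_i g_{mj} + ∂_j g_{mi} - ∂_m g_{ij}); the metric is diagonal, so only the m = k term contributes.
Non-zero symbols (using the symmetry Γ^k_{ij} = Γ^k_{ji}):
Γ^r_{θ θ} = (1/2) g^{rr} (∂_θ g_{rθ} + ∂_θ g_{rθ} - ∂_r g_{θθ}) = (1/2)(1)((0) + (0) - (2*r)) = -r
Γ^θ_{r θ} = (1/2) g^{θθ} (∂_r g_{θθ} + ∂_θ g_{θr} - ∂_θ g_{rθ}) = (1/2)(1/r^2)((2*r) + (0) - (0)) = 1/r
All other Christoffel symbols are zero.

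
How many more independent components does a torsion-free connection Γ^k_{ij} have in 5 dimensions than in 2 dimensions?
Independent components in n dimensions: n × n(n+1)/2 = n^2(n+1)/2.
5D: 5 × 15 = 75
2D: 2 × 3 = 6
Difference = 75 - 6 = 69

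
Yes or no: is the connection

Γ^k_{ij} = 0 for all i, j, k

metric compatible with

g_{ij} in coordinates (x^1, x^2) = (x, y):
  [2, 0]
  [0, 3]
Using ∇_k g_{ij} = ∂_k g_{ij} - Γ^m_{ki} g_{mj} - Γ^m_{kj} g_{im}:
e.g. ∇_x g_{xx} = (0) - (0) - (0) = 0
Every component ∇_k g_{ij} vanishes: the connection is metric compatible.
Yes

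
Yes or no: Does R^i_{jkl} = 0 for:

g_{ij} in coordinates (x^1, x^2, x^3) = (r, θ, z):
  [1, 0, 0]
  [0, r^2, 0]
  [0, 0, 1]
Non-zero Christoffel symbols:
Γ^r_{θ θ} = -r
Γ^θ_{r θ} = 1/r
Ricci tensor: R_{rr} = 0, R_{rθ} = 0, R_{rz} = 0, R_{θθ} = 0, R_{θz} = 0, R_{zz} = 0
All R_{ij} vanish; in 3 dimensions the Riemann tensor is fully determined by the Ricci tensor, so R^i_{jkl} = 0: the metric is flat (curvilinear coordinates on flat space).
Yes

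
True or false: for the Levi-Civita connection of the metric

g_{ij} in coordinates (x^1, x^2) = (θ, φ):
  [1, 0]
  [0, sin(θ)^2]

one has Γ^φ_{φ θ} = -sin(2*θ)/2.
Γ^φ_{φ θ} = (1/2) g^{φφ} (∂_φ g_{φθ} + ∂_θ g_{φφ} - ∂_φ g_{φθ}) = (1/2)(1/sin(θ)^2)((0) + (sin(2*θ)) - (0)) = 1/tan(θ)
This differs from the proposed value -sin(2*θ)/2.
False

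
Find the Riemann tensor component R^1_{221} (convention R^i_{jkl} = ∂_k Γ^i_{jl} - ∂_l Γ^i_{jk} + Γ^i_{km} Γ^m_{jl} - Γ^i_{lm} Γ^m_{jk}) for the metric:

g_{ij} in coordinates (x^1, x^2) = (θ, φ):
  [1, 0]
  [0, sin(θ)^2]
Non-zero Christoffel symbols (Γ^k_{ij} = Γ^k_{ji}):
Γ^θ_{φ φ} = -sin(2*θ)/2
Γ^φ_{θ φ} = 1/tan(θ)
R^θ_{φ φ θ} = ∂_φ Γ^θ_{φ θ} - ∂_θ Γ^θ_{φ φ} + Γ^θ_{φ m} Γ^m_{φ θ} - Γ^θ_{θ m} Γ^m_{φ φ}
  = (0) - (-cos(2*θ)) + (-cos(θ)^2) - (0) = -sin(θ)^2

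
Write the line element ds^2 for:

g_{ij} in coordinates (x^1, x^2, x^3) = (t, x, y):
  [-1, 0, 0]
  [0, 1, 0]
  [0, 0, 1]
ds^2 = g_{ij} dx^i dx^j; only the non-zero components contribute.
ds^2 = -dt^2 + dx^2 + dy^2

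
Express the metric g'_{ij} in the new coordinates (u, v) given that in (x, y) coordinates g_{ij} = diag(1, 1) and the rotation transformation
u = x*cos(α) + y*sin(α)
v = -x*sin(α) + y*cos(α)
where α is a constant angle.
Invert the transformation: x = u*cos(α) - v*sin(α), y = u*sin(α) + v*cos(α)
g'_{ij} = (∂x^k/∂x'^i)(∂x^l/∂x'^j) g_{kl}; with g_{kl} = δ_{kl} this is Σ_k (∂x^k/∂x'^i)(∂x^k/∂x'^j).
Jacobian: ∂x/∂u = cos(α), ∂x/∂v = -sin(α), ∂y/∂u = sin(α), ∂y/∂v = cos(α)
g'_{uu} = (cos(α))(cos(α)) + (sin(α))(sin(α)) = 1
g'_{uv} = (cos(α))(-sin(α)) + (sin(α))(cos(α)) = 0
g'_{vv} = (-sin(α))(-sin(α)) + (cos(α))(cos(α)) = 1
g'_{ij} = diag(1, 1)
The Euclidean metric is invariant under rotations.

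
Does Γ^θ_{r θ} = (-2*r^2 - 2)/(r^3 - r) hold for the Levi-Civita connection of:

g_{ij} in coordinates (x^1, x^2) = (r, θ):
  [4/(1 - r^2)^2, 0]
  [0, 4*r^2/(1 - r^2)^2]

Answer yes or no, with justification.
Γ^θ_{r θ} = (1/2) g^{θθ} (∂_r g_{θθ} + ∂_θ g_{θr} - ∂_θ g_{rθ}) = (1/2)((1 - r^2)^2/(4*r^2))((-8*(r^3 + r)/(r^2 - 1)^3) + (0) - (0)) = (-r^2 - 1)/(r^3 - r)
This differs from the proposed value (-2*r^2 - 2)/(r^3 - r).
No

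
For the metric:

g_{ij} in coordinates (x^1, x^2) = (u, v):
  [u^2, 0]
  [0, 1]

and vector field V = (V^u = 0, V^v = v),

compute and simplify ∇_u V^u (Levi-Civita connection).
Non-zero Christoffel symbols:
Γ^u_{u u} = 1/u
∇_u V^u = ∂_u V^u + Γ^u_{u j} V^j
  = (0) + (1/u)(0) + (0)(v)
  = 0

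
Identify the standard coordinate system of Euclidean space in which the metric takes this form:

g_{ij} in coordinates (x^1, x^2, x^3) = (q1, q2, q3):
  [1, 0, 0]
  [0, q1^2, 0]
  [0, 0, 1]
The line element ds^2 = dq1^2 + q1^2 dq2^2 + dq3^2 is dr^2 + r^2 dθ^2 + dz^2 with q1 = r, q2 = θ, q3 = z.
cylindrical coordinates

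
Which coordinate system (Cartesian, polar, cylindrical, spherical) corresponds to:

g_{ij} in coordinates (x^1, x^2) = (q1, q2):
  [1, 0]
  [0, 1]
All components are constant and the metric is the identity, i.e. orthonormal rectilinear coordinates.
Cartesian (2D) coordinates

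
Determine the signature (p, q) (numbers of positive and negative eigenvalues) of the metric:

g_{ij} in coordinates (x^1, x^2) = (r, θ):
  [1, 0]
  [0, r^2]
The metric is diagonal, so its eigenvalues are the diagonal entries: 1, r^2 (at a generic point, where coordinate-dependent entries are positive).
2 positive, 0 negative.
(2, 0) - Riemannian (positive definite)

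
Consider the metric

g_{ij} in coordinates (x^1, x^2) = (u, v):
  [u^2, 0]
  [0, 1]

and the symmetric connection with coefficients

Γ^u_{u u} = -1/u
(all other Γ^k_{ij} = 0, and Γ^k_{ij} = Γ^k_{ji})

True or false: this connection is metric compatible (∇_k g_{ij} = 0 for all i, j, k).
Using ∇_k g_{ij} = ∂_k g_{ij} - Γ^m_{ki} g_{mj} - Γ^m_{kj} g_{im}:
∇_u g_{uu} = (2*u) - (-u) - (-u) = 4*u ≠ 0
So the connection is not metric compatible (it is not the Levi-Civita connection).
False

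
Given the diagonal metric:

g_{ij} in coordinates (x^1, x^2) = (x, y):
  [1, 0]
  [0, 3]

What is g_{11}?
With x^1 = x, x^2 = y, g_{11} = g_{xx} is the row-1, column-1 entry of the matrix.
g_{11} = 1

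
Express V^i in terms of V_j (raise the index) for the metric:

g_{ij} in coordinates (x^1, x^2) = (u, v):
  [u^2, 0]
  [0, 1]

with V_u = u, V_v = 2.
Inverse metric (diagonal): g^{uu} = 1/u^2, g^{vv} = 1
V^i = g^{ij} V_j:
V^u = (1/u^2)(u) + (0)(2) = 1/u
V^v = (0)(u) + (1)(2) = 2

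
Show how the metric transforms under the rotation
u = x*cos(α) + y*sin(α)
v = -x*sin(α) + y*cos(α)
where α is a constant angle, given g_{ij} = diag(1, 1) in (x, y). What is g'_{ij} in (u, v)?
Invert the transformation: x = u*cos(α) - v*sin(α), y = u*sin(α) + v*cos(α)
g'_{ij} = (∂x^k/∂x'^i)(∂x^l/∂x'^j) g_{kl}; with g_{kl} = δ_{kl} this is Σ_k (∂x^k/∂x'^i)(∂x^k/∂x'^j).
Jacobian: ∂x/∂u = cos(α), ∂x/∂v = -sin(α), ∂y/∂u = sin(α), ∂y/∂v = cos(α)
g'_{uu} = (cos(α))(cos(α)) + (sin(α))(sin(α)) = 1
g'_{uv} = (cos(α))(-sin(α)) + (sin(α))(cos(α)) = 0
g'_{vv} = (-sin(α))(-sin(α)) + (cos(α))(cos(α)) = 1
g'_{ij} = diag(1, 1)
The Euclidean metric is invariant under rotations.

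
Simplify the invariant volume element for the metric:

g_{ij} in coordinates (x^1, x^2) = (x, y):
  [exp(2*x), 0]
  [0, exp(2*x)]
det(g) = exp(4*x)
√|det(g)| = exp(2*x)
Volume element: dV = exp(2*x) dx dy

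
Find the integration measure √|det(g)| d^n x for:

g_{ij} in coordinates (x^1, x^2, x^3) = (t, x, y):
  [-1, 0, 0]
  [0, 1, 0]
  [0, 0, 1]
det(g) = -1
√|det(g)| = 1
Volume element: dV = 1 dt dx dy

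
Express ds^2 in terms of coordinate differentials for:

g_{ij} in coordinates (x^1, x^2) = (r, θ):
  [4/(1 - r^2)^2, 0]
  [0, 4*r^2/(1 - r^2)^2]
ds^2 = g_{ij} dx^i dx^j; only the non-zero components contribute.
ds^2 = (4/(1 - r^2)^2) dr^2 + (4*r^2/(1 - r^2)^2) dθ^2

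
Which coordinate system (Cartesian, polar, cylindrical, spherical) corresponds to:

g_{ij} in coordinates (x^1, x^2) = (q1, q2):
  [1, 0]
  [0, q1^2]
The line element ds^2 = dq1^2 + q1^2 dq2^2 is dr^2 + r^2 dθ^2 with q1 = r, q2 = θ.
polar coordinates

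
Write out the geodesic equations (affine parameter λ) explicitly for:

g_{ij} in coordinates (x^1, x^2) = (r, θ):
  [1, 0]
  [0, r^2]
Geodesic equation: d^2x^k/dλ^2 + Γ^k_{ij} (dx^i/dλ)(dx^j/dλ) = 0.
Non-zero Christoffel symbols:
Γ^r_{θ θ} = -r
Γ^θ_{r θ} = 1/r
Substituting (the symmetric pair Γ^k_{ij}, Γ^k_{ji} combines into a factor 2):
d^2r/dλ^2 - r (dθ/dλ)^2 = 0
d^2θ/dλ^2 + (2/r) (dr/dλ)(dθ/dλ) = 0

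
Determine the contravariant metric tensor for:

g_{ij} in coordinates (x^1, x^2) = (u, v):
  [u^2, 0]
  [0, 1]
The metric is diagonal, so g^{ij} is diagonal with entries 1/g_{ii}: diag(1/(u^2), 1).
g^{ij}:
  [1/u^2, 0]
  [0, 1]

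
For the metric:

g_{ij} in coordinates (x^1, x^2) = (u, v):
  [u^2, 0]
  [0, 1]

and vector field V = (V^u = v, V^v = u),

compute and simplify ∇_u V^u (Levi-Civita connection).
Non-zero Christoffel symbols:
Γ^u_{u u} = 1/u
∇_u V^u = ∂_u V^u + Γ^u_{u j} V^j
  = (0) + (1/u)(v) + (0)(u)
  = v/u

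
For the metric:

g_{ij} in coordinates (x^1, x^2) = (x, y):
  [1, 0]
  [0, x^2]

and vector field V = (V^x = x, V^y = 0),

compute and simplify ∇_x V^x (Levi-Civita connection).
Non-zero Christoffel symbols:
Γ^x_{y y} = -x
Γ^y_{x y} = 1/x
∇_x V^x = ∂_x V^x + Γ^x_{x j} V^j
  = (1) + (0)(x) + (0)(0)
  = 1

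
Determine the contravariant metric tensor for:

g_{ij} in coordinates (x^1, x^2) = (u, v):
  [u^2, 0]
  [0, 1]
The metric is diagonal, so g^{ij} is diagonal with entries 1/g_{ii}: diag(1/(u^2), 1).
g^{ij}:
  [1/u^2, 0]
  [0, 1]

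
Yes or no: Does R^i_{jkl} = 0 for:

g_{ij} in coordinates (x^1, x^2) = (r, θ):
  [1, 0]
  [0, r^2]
Non-zero Christoffel symbols:
Γ^r_{θ θ} = -r
Γ^θ_{r θ} = 1/r
Ricci tensor: R_{rr} = 0, R_{rθ} = 0, R_{θθ} = 0
All R_{ij} vanish; in 2 dimensions the Riemann tensor is fully determined by the Ricci tensor, so R^i_{jkl} = 0: the metric is flat (curvilinear coordinates on flat space).
Yes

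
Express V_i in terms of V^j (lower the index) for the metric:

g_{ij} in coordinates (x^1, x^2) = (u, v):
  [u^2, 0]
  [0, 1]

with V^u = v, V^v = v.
V_i = g_{ij} V^j:
V_u = (u^2)(v) + (0)(v) = u^2*v
V_v = (0)(v) + (1)(v) = v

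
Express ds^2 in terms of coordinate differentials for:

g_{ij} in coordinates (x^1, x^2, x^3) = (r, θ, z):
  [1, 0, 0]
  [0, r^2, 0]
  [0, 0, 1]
ds^2 = g_{ij} dx^i dx^j; only the non-zero components contribute.
ds^2 = dr^2 + r^2 dθ^2 + dz^2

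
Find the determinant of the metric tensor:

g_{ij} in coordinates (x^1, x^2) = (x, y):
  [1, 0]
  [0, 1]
For a 2×2 metric: det(g) = g_{11}·g_{22} - g_{12}·g_{21}
= (1)·(1) - (0)·(0)
= 1 - 0
det(g) = 1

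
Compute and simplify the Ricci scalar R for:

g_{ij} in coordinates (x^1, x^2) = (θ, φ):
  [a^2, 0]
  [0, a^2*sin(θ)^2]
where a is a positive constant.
Non-zero Christoffel symbols (Γ^k_{ij} = Γ^k_{ji}):
Γ^θ_{φ φ} = -sin(2*θ)/2
Γ^φ_{θ φ} = 1/tan(θ)
Ricci tensor (R_{ij} = R^k_{ikj}): R_{θθ} = 1, R_{θφ} = 0, R_{φφ} = sin(θ)^2
Inverse metric: g^{θθ} = 1/a^2, g^{φφ} = 1/(a^2*sin(θ)^2)
R = g^{ij} R_{ij} = (1/a^2)(1) + (1/(a^2*sin(θ)^2))(sin(θ)^2) = 2/a^2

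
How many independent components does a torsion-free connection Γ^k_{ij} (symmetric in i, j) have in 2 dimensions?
Γ^k_{ij} has n choices for the upper index and n(n+1)/2 independent symmetric lower index pairs.
Total = 2 × 2×3/2 = 2 × 3 = 6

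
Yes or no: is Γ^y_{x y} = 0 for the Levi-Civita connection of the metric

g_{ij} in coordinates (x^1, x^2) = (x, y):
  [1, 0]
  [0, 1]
Γ^y_{x y} = (1/2) g^{yy} (∂_x g_{yy} + ∂_y g_{yx} - ∂_y g_{xy}) = (1/2)(1)((0) + (0) - (0)) = 0
This equals the proposed value 0.
Yes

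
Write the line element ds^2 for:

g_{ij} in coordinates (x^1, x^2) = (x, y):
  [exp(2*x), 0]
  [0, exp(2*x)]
ds^2 = g_{ij} dx^i dx^j; only the non-zero components contribute.
ds^2 = exp(2*x) dx^2 + exp(2*x) dy^2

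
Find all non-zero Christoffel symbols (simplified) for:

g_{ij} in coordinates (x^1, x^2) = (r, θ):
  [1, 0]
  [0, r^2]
Using Γ^k_{ij} = (1/2) g^{km} (∂_i g_{mj} + ∂_j g_{mi} - ∂_m g_{ij}); the metric is diagonal, so only the m = k term contributes.
Non-zero symbols (using the symmetry Γ^k_{ij} = Γ^k_{ji}):
Γ^r_{θ θ} = (1/2) g^{rr} (∂_θ g_{rθ} + ∂_θ g_{rθ} - ∂_r g_{θθ}) = (1/2)(1)((0) + (0) - (2*r)) = -r
Γ^θ_{r θ} = (1/2) g^{θθ} (∂_r g_{θθ} + ∂_θ g_{θr} - ∂_θ g_{rθ}) = (1/2)(1/r^2)((2*r) + (0) - (0)) = 1/r
All other Christoffel symbols are zero.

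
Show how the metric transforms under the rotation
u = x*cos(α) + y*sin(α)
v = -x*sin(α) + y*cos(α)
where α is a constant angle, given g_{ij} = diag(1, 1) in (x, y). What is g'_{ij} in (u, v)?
Invert the transformation: x = u*cos(α) - v*sin(α), y = u*sin(α) + v*cos(α)
g'_{ij} = (∂x^k/∂x'^i)(∂x^l/∂x'^j) g_{kl}; with g_{kl} = δ_{kl} this is Σ_k (∂x^k/∂x'^i)(∂x^k/∂x'^j).
Jacobian: ∂x/∂u = cos(α), ∂x/∂v = -sin(α), ∂y/∂u = sin(α), ∂y/∂v = cos(α)
g'_{uu} = (cos(α))(cos(α)) + (sin(α))(sin(α)) = 1
g'_{uv} = (cos(α))(-sin(α)) + (sin(α))(cos(α)) = 0
g'_{vv} = (-sin(α))(-sin(α)) + (cos(α))(cos(α)) = 1
g'_{ij} = diag(1, 1)
The Euclidean metric is invariant under rotations.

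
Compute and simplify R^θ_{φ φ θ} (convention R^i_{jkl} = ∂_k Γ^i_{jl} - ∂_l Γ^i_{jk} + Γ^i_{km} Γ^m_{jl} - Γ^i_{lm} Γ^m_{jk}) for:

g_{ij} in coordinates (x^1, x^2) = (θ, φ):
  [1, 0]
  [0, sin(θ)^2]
Non-zero Christoffel symbols (Γ^k_{ij} = Γ^k_{ji}):
Γ^θ_{φ φ} = -sin(2*θ)/2
Γ^φ_{θ φ} = 1/tan(θ)
R^θ_{φ φ θ} = ∂_φ Γ^θ_{φ θ} - ∂_θ Γ^θ_{φ φ} + Γ^θ_{φ m} Γ^m_{φ θ} - Γ^θ_{θ m} Γ^m_{φ φ}
  = (0) - (-cos(2*θ)) + (-cos(θ)^2) - (0) = -sin(θ)^2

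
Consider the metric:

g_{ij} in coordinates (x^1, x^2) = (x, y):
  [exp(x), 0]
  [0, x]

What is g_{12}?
With x^1 = x, x^2 = y, g_{12} = g_{xy} is the row-1, column-2 entry of the matrix.
g_{12} = 0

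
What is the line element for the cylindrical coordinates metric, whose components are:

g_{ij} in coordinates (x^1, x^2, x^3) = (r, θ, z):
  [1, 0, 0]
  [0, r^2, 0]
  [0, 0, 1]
ds^2 = g_{ij} dx^i dx^j; only the non-zero components contribute.
ds^2 = dr^2 + r^2 dθ^2 + dz^2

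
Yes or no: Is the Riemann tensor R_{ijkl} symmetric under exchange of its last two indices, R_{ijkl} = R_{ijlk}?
It is antisymmetric in the last pair: R_{ijkl} = -R_{ijlk}.
No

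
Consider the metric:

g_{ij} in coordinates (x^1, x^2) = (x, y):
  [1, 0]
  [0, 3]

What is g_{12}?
With x^1 = x, x^2 = y, g_{12} = g_{xy} is the row-1, column-2 entry of the matrix.
g_{12} = 0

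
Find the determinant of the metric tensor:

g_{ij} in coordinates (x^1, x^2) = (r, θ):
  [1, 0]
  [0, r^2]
For a 2×2 metric: det(g) = g_{11}·g_{22} - g_{12}·g_{21}
= (1)·(r^2) - (0)·(0)
= r^2 - 0
det(g) = r^2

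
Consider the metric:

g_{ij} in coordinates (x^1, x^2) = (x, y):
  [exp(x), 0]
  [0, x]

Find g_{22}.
With x^1 = x, x^2 = y, g_{22} = g_{yy} is the row-2, column-2 entry of the matrix.
g_{22} = x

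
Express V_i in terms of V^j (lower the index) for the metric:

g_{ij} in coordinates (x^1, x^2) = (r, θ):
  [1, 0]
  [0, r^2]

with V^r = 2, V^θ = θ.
V_i = g_{ij} V^j:
V_r = (1)(2) + (0)(θ) = 2
V_θ = (0)(2) + (r^2)(θ) = r^2*θ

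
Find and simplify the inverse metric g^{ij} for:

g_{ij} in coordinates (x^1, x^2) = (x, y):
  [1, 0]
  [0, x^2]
The metric is diagonal, so g^{ij} is diagonal with entries 1/g_{ii}: diag(1, 1/(x^2)).
g^{ij}:
  [1, 0]
  [0, 1/x^2]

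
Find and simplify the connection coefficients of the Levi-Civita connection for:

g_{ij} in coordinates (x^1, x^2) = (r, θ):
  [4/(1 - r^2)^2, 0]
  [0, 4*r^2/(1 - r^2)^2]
Using Γ^k_{ij} = (1/2) g^{km} (∂_i g_{mj} + ∂_j g_{mi} - ∂_m g_{ij}); the metric is diagonal, so only the m = k term contributes.
Non-zero symbols (using the symmetry Γ^k_{ij} = Γ^k_{ji}):
Γ^r_{r r} = (1/2) g^{rr} (∂_r g_{rr} + ∂_r g_{rr} - ∂_r g_{rr}) = (1/2)((1 - r^2)^2/4)((16*r/(1 - r^2)^3) + (16*r/(1 - r^2)^3) - (16*r/(1 - r^2)^3)) = 2*r/(1 - r^2)
Γ^r_{θ θ} = (1/2) g^{rr} (∂_θ g_{rθ} + ∂_θ g_{rθ} - ∂_r g_{θθ}) = (1/2)((1 - r^2)^2/4)((0) + (0) - (-8*(r^3 + r)/(r^2 - 1)^3)) = (r^3 + r)/(r^2 - 1)
Γ^θ_{r θ} = (1/2) g^{θθ} (∂_r g_{θθ} + ∂_θ g_{θr} - ∂_θ g_{rθ}) = (1/2)((1 - r^2)^2/(4*r^2))((-8*(r^3 + r)/(r^2 - 1)^3) + (0) - (0)) = (-r^2 - 1)/(r^3 - r)
All other Christoffel symbols are zero.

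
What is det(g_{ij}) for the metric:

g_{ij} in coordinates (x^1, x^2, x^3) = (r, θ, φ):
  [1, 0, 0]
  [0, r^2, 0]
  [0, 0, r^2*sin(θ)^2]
Diagonal metric: det(g) = g_{11}·g_{22}·g_{33}
= (1)·(r^2)·(r^2*sin(θ)^2)
det(g) = r^4*sin(θ)^2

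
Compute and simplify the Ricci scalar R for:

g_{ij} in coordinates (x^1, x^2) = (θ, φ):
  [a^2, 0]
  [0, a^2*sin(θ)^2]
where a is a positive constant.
Non-zero Christoffel symbols (Γ^k_{ij} = Γ^k_{ji}):
Γ^θ_{φ φ} = -sin(2*θ)/2
Γ^φ_{θ φ} = 1/tan(θ)
Ricci tensor (R_{ij} = R^k_{ikj}): R_{θθ} = 1, R_{θφ} = 0, R_{φφ} = sin(θ)^2
Inverse metric: g^{θθ} = 1/a^2, g^{φφ} = 1/(a^2*sin(θ)^2)
R = g^{ij} R_{ij} = (1/a^2)(1) + (1/(a^2*sin(θ)^2))(sin(θ)^2) = 2/a^2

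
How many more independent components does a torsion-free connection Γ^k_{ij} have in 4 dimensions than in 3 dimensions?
Independent components in n dimensions: n × n(n+1)/2 = n^2(n+1)/2.
4D: 4 × 10 = 40
3D: 3 × 6 = 18
Difference = 40 - 18 = 22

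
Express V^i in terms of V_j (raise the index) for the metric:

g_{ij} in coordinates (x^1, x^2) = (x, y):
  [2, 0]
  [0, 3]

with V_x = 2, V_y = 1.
Inverse metric (diagonal): g^{xx} = 1/2, g^{yy} = 1/3
V^i = g^{ij} V_j:
V^x = (1/2)(2) + (0)(1) = 1
V^y = (0)(2) + (1/3)(1) = 1/3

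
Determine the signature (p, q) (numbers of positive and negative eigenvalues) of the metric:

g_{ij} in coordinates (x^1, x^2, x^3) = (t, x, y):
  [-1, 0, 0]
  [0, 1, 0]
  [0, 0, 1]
The metric is diagonal, so its eigenvalues are the diagonal entries: -1, 1, 1 (at a generic point, where coordinate-dependent entries are positive).
2 positive, 1 negative.
(2, 1) - Lorentzian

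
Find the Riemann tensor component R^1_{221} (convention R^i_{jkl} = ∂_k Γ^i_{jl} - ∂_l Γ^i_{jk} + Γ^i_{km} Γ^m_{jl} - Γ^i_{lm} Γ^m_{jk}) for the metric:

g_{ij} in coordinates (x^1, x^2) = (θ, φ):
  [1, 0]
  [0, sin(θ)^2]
Non-zero Christoffel symbols (Γ^k_{ij} = Γ^k_{ji}):
Γ^θ_{φ φ} = -sin(2*θ)/2
Γ^φ_{θ φ} = 1/tan(θ)
R^θ_{φ φ θ} = ∂_φ Γ^θ_{φ θ} - ∂_θ Γ^θ_{φ φ} + Γ^θ_{φ m} Γ^m_{φ θ} - Γ^θ_{θ m} Γ^m_{φ φ}
  = (0) - (-cos(2*θ)) + (-cos(θ)^2) - (0) = -sin(θ)^2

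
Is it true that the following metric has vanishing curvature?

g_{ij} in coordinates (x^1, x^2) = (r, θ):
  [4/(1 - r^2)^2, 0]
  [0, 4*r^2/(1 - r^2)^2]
Non-zero Christoffel symbols:
Γ^r_{r r} = 2*r/(1 - r^2)
Γ^r_{θ θ} = (r^3 + r)/(r^2 - 1)
Γ^θ_{r θ} = (-r^2 - 1)/(r^3 - r)
Ricci tensor: R_{rr} = -4/(r^2 - 1)^2, R_{rθ} = 0, R_{θθ} = -4*r^2/(r^2 - 1)^2
The Ricci tensor is non-zero, so the Riemann tensor is non-zero: not flat.
No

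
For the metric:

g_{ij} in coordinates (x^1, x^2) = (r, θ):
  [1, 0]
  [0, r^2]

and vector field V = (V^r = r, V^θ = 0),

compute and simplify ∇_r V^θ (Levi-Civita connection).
Non-zero Christoffel symbols:
Γ^r_{θ θ} = -r
Γ^θ_{r θ} = 1/r
∇_r V^θ = ∂_r V^θ + Γ^θ_{r j} V^j
  = (0) + (0)(r) + (1/r)(0)
  = 0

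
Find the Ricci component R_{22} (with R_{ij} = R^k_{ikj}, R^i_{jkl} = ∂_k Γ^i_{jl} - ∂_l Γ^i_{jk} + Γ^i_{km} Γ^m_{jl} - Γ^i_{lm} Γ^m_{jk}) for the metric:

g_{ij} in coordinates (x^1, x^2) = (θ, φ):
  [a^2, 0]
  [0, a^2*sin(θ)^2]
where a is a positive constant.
Non-zero Christoffel symbols (Γ^k_{ij} = Γ^k_{ji}):
Γ^θ_{φ φ} = -sin(2*θ)/2
Γ^φ_{θ φ} = 1/tan(θ)
R^θ_{φ θ φ} = ∂_θ Γ^θ_{φ φ} - ∂_φ Γ^θ_{φ θ} + Γ^θ_{θ m} Γ^m_{φ φ} - Γ^θ_{φ m} Γ^m_{φ θ}
  = (-cos(2*θ)) - (0) + (0) - (-cos(θ)^2) = sin(θ)^2
R^φ_{φ φ φ} = 0 (a repeated index in an antisymmetric pair)
R_{φφ} = R^θ_{φ θ φ} + R^φ_{φ φ φ} = (sin(θ)^2) + (0) = sin(θ)^2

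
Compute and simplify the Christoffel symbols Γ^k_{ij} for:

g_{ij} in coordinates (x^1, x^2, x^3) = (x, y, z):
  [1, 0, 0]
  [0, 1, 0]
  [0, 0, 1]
Using Γ^k_{ij} = (1/2) g^{km} (∂_i g_{mj} + ∂_j g_{mi} - ∂_m g_{ij}); the metric is diagonal, so only the m = k term contributes.
Every metric component is constant, so all ∂_m g_{ij} = 0 and every Christoffel symbol vanishes.
All Christoffel symbols are zero.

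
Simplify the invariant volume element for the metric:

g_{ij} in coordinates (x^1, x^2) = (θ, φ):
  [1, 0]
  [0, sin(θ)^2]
det(g) = sin(θ)^2
√|det(g)| = sin(θ) (taking 0 < θ < π so that |sin(θ)| = sin(θ))
Volume element: dV = sin(θ) dθ dφ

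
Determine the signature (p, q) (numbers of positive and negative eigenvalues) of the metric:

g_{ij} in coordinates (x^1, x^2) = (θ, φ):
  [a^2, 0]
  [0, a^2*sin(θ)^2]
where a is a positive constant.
The metric is diagonal, so its eigenvalues are the diagonal entries: a^2, a^2*sin(θ)^2 (at a generic point, where coordinate-dependent entries are positive).
2 positive, 0 negative.
(2, 0) - Riemannian (positive definite)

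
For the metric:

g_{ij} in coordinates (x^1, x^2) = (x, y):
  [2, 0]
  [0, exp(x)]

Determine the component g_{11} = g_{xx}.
With x^1 = x, x^2 = y, g_{11} = g_{xx} is the row-1, column-1 entry of the matrix.
g_{11} = 2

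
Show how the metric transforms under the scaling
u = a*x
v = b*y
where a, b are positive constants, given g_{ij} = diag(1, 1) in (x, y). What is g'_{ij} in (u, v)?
Invert the transformation: x = u/a, y = v/b
g'_{ij} = (∂x^k/∂x'^i)(∂x^l/∂x'^j) g_{kl}; with g_{kl} = δ_{kl} this is Σ_k (∂x^k/∂x'^i)(∂x^k/∂x'^j).
Jacobian: ∂x/∂u = 1/a, ∂x/∂v = 0, ∂y/∂u = 0, ∂y/∂v = 1/b
g'_{uu} = (1/a)(1/a) + (0)(0) = 1/a^2
g'_{uv} = (1/a)(0) + (0)(1/b) = 0
g'_{vv} = (0)(0) + (1/b)(1/b) = 1/b^2
g'_{ij} = diag(1/a^2, 1/b^2)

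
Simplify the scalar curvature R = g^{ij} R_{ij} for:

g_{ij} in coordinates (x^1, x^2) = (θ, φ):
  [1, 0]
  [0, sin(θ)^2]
Non-zero Christoffel symbols (Γ^k_{ij} = Γ^k_{ji}):
Γ^θ_{φ φ} = -sin(2*θ)/2
Γ^φ_{θ φ} = 1/tan(θ)
Ricci tensor (R_{ij} = R^k_{ikj}): R_{θθ} = 1, R_{θφ} = 0, R_{φφ} = sin(θ)^2
Inverse metric: g^{θθ} = 1, g^{φφ} = 1/sin(θ)^2
R = g^{ij} R_{ij} = (1)(1) + (1/sin(θ)^2)(sin(θ)^2) = 2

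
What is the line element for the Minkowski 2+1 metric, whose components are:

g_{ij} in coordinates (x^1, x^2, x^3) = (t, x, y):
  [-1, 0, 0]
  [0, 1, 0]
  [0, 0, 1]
ds^2 = g_{ij} dx^i dx^j; only the non-zero components contribute.
ds^2 = -dt^2 + dx^2 + dy^2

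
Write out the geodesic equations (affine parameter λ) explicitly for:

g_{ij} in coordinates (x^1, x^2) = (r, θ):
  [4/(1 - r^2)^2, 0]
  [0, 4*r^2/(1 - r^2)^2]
Geodesic equation: d^2x^k/dλ^2 + Γ^k_{ij} (dx^i/dλ)(dx^j/dλ) = 0.
Non-zero Christoffel symbols:
Γ^r_{r r} = 2*r/(1 - r^2)
Γ^r_{θ θ} = (r^3 + r)/(r^2 - 1)
Γ^θ_{r θ} = (-r^2 - 1)/(r^3 - r)
Substituting (the symmetric pair Γ^k_{ij}, Γ^k_{ji} combines into a factor 2):
d^2r/dλ^2 + (2*r/(1 - r^2)) (dr/dλ)^2 + ((r^3 + r)/(r^2 - 1)) (dθ/dλ)^2 = 0
d^2θ/dλ^2 + ((-2*r^2 - 2)/(r^3 - r)) (dr/dλ)(dθ/dλ) = 0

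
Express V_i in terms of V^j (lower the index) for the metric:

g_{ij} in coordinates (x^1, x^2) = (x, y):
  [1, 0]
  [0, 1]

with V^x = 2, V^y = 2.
V_i = g_{ij} V^j:
V_x = (1)(2) + (0)(2) = 2
V_y = (0)(2) + (1)(2) = 2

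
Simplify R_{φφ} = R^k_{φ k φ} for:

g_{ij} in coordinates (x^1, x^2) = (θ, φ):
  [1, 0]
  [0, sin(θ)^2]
Non-zero Christoffel symbols (Γ^k_{ij} = Γ^k_{ji}):
Γ^θ_{φ φ} = -sin(2*θ)/2
Γ^φ_{θ φ} = 1/tan(θ)
R^θ_{φ θ φ} = ∂_θ Γ^θ_{φ φ} - ∂_φ Γ^θ_{φ θ} + Γ^θ_{θ m} Γ^m_{φ φ} - Γ^θ_{φ m} Γ^m_{φ θ}
  = (-cos(2*θ)) - (0) + (0) - (-cos(θ)^2) = sin(θ)^2
R^φ_{φ φ φ} = 0 (a repeated index in an antisymmetric pair)
R_{φφ} = R^θ_{φ θ φ} + R^φ_{φ φ φ} = (sin(θ)^2) + (0) = sin(θ)^2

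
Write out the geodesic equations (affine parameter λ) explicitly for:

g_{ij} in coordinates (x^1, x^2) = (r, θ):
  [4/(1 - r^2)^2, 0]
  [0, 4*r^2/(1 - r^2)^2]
Geodesic equation: d^2x^k/dλ^2 + Γ^k_{ij} (dx^i/dλ)(dx^j/dλ) = 0.
Non-zero Christoffel symbols:
Γ^r_{r r} = 2*r/(1 - r^2)
Γ^r_{θ θ} = (r^3 + r)/(r^2 - 1)
Γ^θ_{r θ} = (-r^2 - 1)/(r^3 - r)
Substituting (the symmetric pair Γ^k_{ij}, Γ^k_{ji} combines into a factor 2):
d^2r/dλ^2 + (2*r/(1 - r^2)) (dr/dλ)^2 + ((r^3 + r)/(r^2 - 1)) (dθ/dλ)^2 = 0
d^2θ/dλ^2 + ((-2*r^2 - 2)/(r^3 - r)) (dr/dλ)(dθ/dλ) = 0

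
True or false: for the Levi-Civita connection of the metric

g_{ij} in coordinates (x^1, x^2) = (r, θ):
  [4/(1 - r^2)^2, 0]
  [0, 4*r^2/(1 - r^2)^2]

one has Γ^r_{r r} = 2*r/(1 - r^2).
Γ^r_{r r} = (1/2) g^{rr} (∂_r g_{rr} + ∂_r g_{rr} - ∂_r g_{rr}) = (1/2)((1 - r^2)^2/4)((16*r/(1 - r^2)^3) + (16*r/(1 - r^2)^3) - (16*r/(1 - r^2)^3)) = 2*r/(1 - r^2)
This equals the proposed value 2*r/(1 - r^2).
True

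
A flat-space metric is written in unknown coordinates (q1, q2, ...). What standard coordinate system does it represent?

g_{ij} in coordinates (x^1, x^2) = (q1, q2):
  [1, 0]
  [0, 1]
All components are constant and the metric is the identity, i.e. orthonormal rectilinear coordinates.
Cartesian (2D) coordinates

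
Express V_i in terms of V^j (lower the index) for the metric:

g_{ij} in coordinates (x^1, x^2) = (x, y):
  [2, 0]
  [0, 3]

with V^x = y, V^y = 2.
V_i = g_{ij} V^j:
V_x = (2)(y) + (0)(2) = 2*y
V_y = (0)(y) + (3)(2) = 6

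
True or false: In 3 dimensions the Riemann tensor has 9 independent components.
n^2(n^2-1)/12 = 9·8/12 = 6 independent components for n = 3.
False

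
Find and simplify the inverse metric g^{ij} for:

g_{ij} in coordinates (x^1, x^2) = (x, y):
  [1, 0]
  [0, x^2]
The metric is diagonal, so g^{ij} is diagonal with entries 1/g_{ii}: diag(1, 1/(x^2)).
g^{ij}:
  [1, 0]
  [0, 1/x^2]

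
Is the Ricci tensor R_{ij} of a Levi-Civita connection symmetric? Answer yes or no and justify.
R_{ij} = R^k_{ikj}; the pair symmetry R_{kilj} = R_{ljki} gives R_{ij} = R_{ji}.
Yes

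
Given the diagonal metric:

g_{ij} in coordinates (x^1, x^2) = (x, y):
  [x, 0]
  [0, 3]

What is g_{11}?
With x^1 = x, x^2 = y, g_{11} = g_{xx} is the row-1, column-1 entry of the matrix.
g_{11} = x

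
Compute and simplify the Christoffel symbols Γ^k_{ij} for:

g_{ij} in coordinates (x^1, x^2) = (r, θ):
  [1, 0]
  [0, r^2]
Using Γ^k_{ij} = (1/2) g^{km} (∂_i g_{mj} + ∂_j g_{mi} - ∂_m g_{ij}); the metric is diagonal, so only the m = k term contributes.
Non-zero symbols (using the symmetry Γ^k_{ij} = Γ^k_{ji}):
Γ^r_{θ θ} = (1/2) g^{rr} (∂_θ g_{rθ} + ∂_θ g_{rθ} - ∂_r g_{θθ}) = (1/2)(1)((0) + (0) - (2*r)) = -r
Γ^θ_{r θ} = (1/2) g^{θθ} (∂_r g_{θθ} + ∂_θ g_{θr} - ∂_θ g_{rθ}) = (1/2)(1/r^2)((2*r) + (0) - (0)) = 1/r
All other Christoffel symbols are zero.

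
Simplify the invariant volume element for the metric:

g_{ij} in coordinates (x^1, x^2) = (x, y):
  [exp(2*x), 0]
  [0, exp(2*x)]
det(g) = exp(4*x)
√|det(g)| = exp(2*x)
Volume element: dV = exp(2*x) dx dy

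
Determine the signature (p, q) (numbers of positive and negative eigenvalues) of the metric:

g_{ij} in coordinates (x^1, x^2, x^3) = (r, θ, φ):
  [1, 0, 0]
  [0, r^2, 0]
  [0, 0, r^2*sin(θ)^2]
The metric is diagonal, so its eigenvalues are the diagonal entries: 1, r^2, r^2*sin(θ)^2 (at a generic point, where coordinate-dependent entries are positive).
3 positive, 0 negative.
(3, 0) - Riemannian (positive definite)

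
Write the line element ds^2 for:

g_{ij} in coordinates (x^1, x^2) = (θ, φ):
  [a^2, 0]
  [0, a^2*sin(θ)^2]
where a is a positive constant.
ds^2 = g_{ij} dx^i dx^j; only the non-zero components contribute.
ds^2 = a^2 dθ^2 + a^2*sin(θ)^2 dφ^2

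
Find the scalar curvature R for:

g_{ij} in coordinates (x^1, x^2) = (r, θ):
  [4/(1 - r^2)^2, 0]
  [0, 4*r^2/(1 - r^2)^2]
Non-zero Christoffel symbols (Γ^k_{ij} = Γ^k_{ji}):
Γ^r_{r r} = 2*r/(1 - r^2)
Γ^r_{θ θ} = (r^3 + r)/(r^2 - 1)
Γ^θ_{r θ} = (-r^2 - 1)/(r^3 - r)
Ricci tensor (R_{ij} = R^k_{ikj}): R_{rr} = -4/(r^2 - 1)^2, R_{rθ} = 0, R_{θθ} = -4*r^2/(r^2 - 1)^2
Inverse metric: g^{rr} = (1 - r^2)^2/4, g^{θθ} = (1 - r^2)^2/(4*r^2)
R = g^{ij} R_{ij} = ((1 - r^2)^2/4)(-4/(r^2 - 1)^2) + ((1 - r^2)^2/(4*r^2))(-4*r^2/(r^2 - 1)^2) = -2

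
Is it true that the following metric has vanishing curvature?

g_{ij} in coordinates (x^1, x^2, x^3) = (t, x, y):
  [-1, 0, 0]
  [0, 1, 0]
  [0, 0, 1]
All metric components are constant, so every Christoffel symbol vanishes and R^i_{jkl} = 0.
Yes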